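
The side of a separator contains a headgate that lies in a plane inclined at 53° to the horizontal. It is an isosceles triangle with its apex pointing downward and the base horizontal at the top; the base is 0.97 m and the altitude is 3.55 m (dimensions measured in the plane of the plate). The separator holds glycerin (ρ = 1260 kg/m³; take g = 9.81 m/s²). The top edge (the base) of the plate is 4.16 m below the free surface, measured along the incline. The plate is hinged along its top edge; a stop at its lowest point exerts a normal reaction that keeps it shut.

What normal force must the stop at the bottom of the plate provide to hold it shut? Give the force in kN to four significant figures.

P ≈ 33.62 kN

γ = ρg = 1260 × 9.81 / 1000 = 12.3606 kN/m³.
Let θ = 53° be the plate's angle to the horizontal; measure y along the incline from where the plane meets the free surface. Vertical depth h = y·sinθ with sinθ = 0.798636.
With the apex down, the centroid sits h/3 = 3.55/3 = 1.18333 m below the base (the top edge), so y_c = 4.16 + 1.18333 = 5.34333 m and h_c = 5.34333 × 0.798636 = 4.26738 m.
A = ½ × 0.97 × 3.55 = 1.72175 m².
Resultant F = γ·h_c·A = 12.3606 × 4.26738 × 1.72175 = 90.8178 kN.
I_c = b·h³/36 = 0.97 × 3.55³/36 = 1.20546 m⁴.
Centre of pressure: y_p = y_c + I_c/(y_c·A) = 5.34333 + 1.20546/(5.34333 × 1.72175) = 5.34333 + 0.13103 = 5.47436 m along the plane.
The resultant acts 1.18333 + 0.13103 = 1.31436 m (along the plate) below the hinge at the top edge, so the moment about the hinge is M = F × 1.31436 = 90.8178 × 1.31436 = 119.367 kN·m.
A normal force at the bottom, 3.55 m from the hinge, must supply this moment: P = 119.367/3.55 = 33.6245 kN.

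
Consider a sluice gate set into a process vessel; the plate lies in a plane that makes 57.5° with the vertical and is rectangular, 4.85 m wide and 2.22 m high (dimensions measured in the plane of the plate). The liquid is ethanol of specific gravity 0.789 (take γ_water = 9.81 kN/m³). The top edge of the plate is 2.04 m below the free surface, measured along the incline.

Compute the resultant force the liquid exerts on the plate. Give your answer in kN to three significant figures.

F ≈ 141 kN

γ = 0.789 × 9.81 = 7.74009 kN/m³.
The plate makes 57.5° with the vertical, i.e. θ = 90° − 57.5° = 32.5° to the horizontal. Measuring y along the incline from the free-surface line, vertical depth h = y·sinθ with sinθ = 0.537300.
The centroid lies 2.22/2 = 1.11 m below the top edge, so y_c = 2.04 + 1.11 = 3.15 m and h_c = 3.15 × 0.537300 = 1.69249 m.
A = 4.85 × 2.22 = 10.767 m².
Resultant F = γ·h_c·A = 7.74009 × 1.69249 × 10.767 = 141.048 kN.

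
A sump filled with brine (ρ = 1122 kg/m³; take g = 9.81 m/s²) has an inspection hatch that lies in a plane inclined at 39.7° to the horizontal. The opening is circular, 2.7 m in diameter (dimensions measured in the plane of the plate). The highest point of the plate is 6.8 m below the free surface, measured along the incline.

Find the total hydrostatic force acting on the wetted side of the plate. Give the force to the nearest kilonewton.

F ≈ 328 kN

γ = ρg = 1122 × 9.81 / 1000 = 11.00682 kN/m³.
Let θ = 39.7° be the plate's angle to the horizontal; measure y along the incline from where the plane meets the free surface. Vertical depth h = y·sinθ with sinθ = 0.638768.
The centroid is at the centre, 1.35 m below the top of the plate, so y_c = 6.8 + 1.35 = 8.15 m and h_c = 8.15 × 0.638768 = 5.20596 m.
A = π(1.35)² = 5.72555 m².
Resultant F = γ·h_c·A = 11.00682 × 5.20596 × 5.72555 = 328.08 kN.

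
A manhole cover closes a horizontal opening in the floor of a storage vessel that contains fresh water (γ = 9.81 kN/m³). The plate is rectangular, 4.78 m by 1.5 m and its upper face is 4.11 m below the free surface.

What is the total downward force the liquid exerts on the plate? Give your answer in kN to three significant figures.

γ = 9.81 kN/m³.
The plate is horizontal, so pressure is uniform at p = γ·h = 9.81 × 4.11 = 40.3191 kN/m².
A = 4.78 × 1.5 = 7.17 m².
F = p·A = 40.3191 × 7.17 = 289.088 kN.

F ≈ 289 kN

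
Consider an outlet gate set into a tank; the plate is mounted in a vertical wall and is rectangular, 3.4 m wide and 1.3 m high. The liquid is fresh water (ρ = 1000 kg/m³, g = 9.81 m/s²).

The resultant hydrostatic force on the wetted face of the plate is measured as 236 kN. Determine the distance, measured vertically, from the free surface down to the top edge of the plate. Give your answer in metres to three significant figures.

γ = ρg = 1000 × 9.81 = 9810 N/m³ = 9.81 kN/m³.
A = 3.4 × 1.3 = 4.42 m².
From F = γ·h_c·A, the centroid depth is h_c = 236/(9.81 × 4.42) = 5.44278 m.
The centroid lies 1.3/2 = 0.65 m below the top edge, so the top edge sits at h_top = 5.44278 − 0.65 = 4.79278 m below the surface.

d_top ≈ 4.79 m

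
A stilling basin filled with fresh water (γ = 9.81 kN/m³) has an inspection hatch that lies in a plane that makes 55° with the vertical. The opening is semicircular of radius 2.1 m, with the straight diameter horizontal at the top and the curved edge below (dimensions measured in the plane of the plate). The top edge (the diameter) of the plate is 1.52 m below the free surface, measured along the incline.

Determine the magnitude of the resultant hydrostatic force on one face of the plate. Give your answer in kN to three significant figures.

γ = 9.81 kN/m³.
The plate makes 55° with the vertical, i.e. θ = 90° − 55° = 35° to the horizontal. Measuring y along the incline from the free-surface line, vertical depth h = y·sinθ with sinθ = 0.573576.
The centroid of a semicircle lies 4r/(3π) = 0.891268 m from the diameter, here below the top edge, so y_c = 1.52 + 0.891268 = 2.41127 m and h_c = 2.41127 × 0.573576 = 1.38305 m.
A = πr²/2 = π × 2.1²/2 = 6.92721 m².
Resultant F = γ·h_c·A = 9.81 × 1.38305 × 6.92721 = 93.9864 kN.

F ≈ 94.0 kN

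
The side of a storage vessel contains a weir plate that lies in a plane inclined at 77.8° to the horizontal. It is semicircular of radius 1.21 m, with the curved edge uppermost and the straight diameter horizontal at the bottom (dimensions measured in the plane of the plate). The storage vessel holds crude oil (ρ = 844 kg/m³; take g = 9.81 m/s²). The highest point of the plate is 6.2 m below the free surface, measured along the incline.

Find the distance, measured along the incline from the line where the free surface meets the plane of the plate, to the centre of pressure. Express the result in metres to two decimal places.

y_p = 6.91 m

γ = ρg = 844 × 9.81 / 1000 = 8.27964 kN/m³.
Let θ = 77.8° be the plate's angle to the horizontal; measure y along the incline from where the plane meets the free surface. Vertical depth h = y·sinθ with sinθ = 0.977416.
The centroid lies 4r/(3π) = 0.51354 m above the diameter, so r − 4r/(3π) = 1.21 − 0.51354 = 0.69646 m below the topmost point, so y_c = 6.2 + 0.69646 = 6.89646 m and h_c = 6.89646 × 0.977416 = 6.74071 m.
A = πr²/2 = π × 1.21²/2 = 2.2998 m².
Resultant F = γ·h_c·A = 8.27964 × 6.74071 × 2.2998 = 128.353 kN.
I_c = (π/8 − 8/(9π))·r⁴ = 0.109757 × 1.21⁴ = 0.235274 m⁴.
Centre of pressure: y_p = y_c + I_c/(y_c·A) = 6.89646 + 0.235274/(6.89646 × 2.2998) = 6.89646 + 0.014834 = 6.91129 m along the plane.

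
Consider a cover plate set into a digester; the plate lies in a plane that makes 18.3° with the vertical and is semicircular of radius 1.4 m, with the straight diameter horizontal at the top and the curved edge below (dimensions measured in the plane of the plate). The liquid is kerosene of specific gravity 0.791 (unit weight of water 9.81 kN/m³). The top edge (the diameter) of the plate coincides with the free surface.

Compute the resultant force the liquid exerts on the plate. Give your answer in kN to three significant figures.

γ = 0.791 × 9.81 = 7.75971 kN/m³.
The plate makes 18.3° with the vertical, i.e. θ = 90° − 18.3° = 71.7° to the horizontal. Measuring y along the incline from the free-surface line, vertical depth h = y·sinθ with sinθ = 0.949425.
The centroid of a semicircle lies 4r/(3π) = 0.594178 m from the diameter, here below the top edge, so y_c = 0.594178 m and h_c = 0.594178 × 0.949425 = 0.564127 m.
A = πr²/2 = π × 1.4²/2 = 3.07876 m².
Resultant F = γ·h_c·A = 7.75971 × 0.564127 × 3.07876 = 13.4772 kN.

F ≈ 13.5 kN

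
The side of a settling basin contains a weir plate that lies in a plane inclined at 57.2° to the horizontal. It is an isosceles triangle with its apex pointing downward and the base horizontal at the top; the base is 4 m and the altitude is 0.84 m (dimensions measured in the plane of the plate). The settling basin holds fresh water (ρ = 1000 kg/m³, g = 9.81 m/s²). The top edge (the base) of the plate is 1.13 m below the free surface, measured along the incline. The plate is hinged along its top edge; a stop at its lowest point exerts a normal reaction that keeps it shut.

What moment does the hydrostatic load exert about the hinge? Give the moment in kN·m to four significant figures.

γ = ρg = 1000 × 9.81 = 9810 N/m³ = 9.81 kN/m³.
Let θ = 57.2° be the plate's angle to the horizontal; measure y along the incline from where the plane meets the free surface. Vertical depth h = y·sinθ with sinθ = 0.840567.
With the apex down, the centroid sits h/3 = 0.84/3 = 0.28 m below the base (the top edge), so y_c = 1.13 + 0.28 = 1.41 m and h_c = 1.41 × 0.840567 = 1.1852 m.
A = ½ × 4 × 0.84 = 1.68 m².
Resultant F = γ·h_c·A = 9.81 × 1.1852 × 1.68 = 19.533 kN.
I_c = b·h³/36 = 4 × 0.84³/36 = 0.065856 m⁴.
Centre of pressure: y_p = y_c + I_c/(y_c·A) = 1.41 + 0.065856/(1.41 × 1.68) = 1.41 + 0.0278014 = 1.4378 m along the plane.
The resultant acts 0.28 + 0.0278014 = 0.307801 m (along the plate) below the hinge at the top edge, so the moment about the hinge is M = F × 0.307801 = 19.533 × 0.307801 = 6.01228 kN·m.

M ≈ 6.012 kN·m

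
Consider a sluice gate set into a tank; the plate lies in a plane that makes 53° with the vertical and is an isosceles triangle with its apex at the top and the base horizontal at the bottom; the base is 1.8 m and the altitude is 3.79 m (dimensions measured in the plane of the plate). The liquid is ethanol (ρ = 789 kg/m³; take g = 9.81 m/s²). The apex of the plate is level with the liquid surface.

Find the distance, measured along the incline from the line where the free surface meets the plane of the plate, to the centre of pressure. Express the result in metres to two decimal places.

y_p = 2.84 m

γ = ρg = 789 × 9.81 / 1000 = 7.74009 kN/m³.
The plate makes 53° with the vertical, i.e. θ = 90° − 53° = 37° to the horizontal. Measuring y along the incline from the free-surface line, vertical depth h = y·sinθ with sinθ = 0.601815.
With the apex up, the centroid sits 2h/3 = 2 × 3.79/3 = 2.52667 m below the apex, so y_c = 2.52667 m and h_c = 2.52667 × 0.601815 = 1.52059 m.
A = ½ × 1.8 × 3.79 = 3.411 m².
Resultant F = γ·h_c·A = 7.74009 × 1.52059 × 3.411 = 40.1458 kN.
I_c = b·h³/36 = 1.8 × 3.79³/36 = 2.722 m⁴.
Centre of pressure: y_p = y_c + I_c/(y_c·A) = 2.52667 + 2.722/(2.52667 × 3.411) = 2.52667 + 0.315833 = 2.8425 m along the plane.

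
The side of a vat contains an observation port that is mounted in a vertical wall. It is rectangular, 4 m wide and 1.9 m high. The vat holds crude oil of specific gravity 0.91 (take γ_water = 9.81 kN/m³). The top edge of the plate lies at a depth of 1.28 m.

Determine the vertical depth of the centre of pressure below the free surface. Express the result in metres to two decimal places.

γ = 0.91 × 9.81 = 8.9271 kN/m³.
The centroid lies 1.9/2 = 0.95 m below the top edge, so the centroid depth is h_c = 1.28 + 0.95 = 2.23 m.
A = 4 × 1.9 = 7.6 m².
Resultant F = γ·h_c·A = 8.9271 × 2.23 × 7.6 = 151.296 kN.
I_c = b·h³/12 = 4 × 1.9³/12 = 2.28633 m⁴.
Centre of pressure: y_p = y_c + I_c/(y_c·A) = 2.23 + 2.28633/(2.23 × 7.6) = 2.23 + 0.134903 = 2.3649 m along the plane.

h_p = 2.36 m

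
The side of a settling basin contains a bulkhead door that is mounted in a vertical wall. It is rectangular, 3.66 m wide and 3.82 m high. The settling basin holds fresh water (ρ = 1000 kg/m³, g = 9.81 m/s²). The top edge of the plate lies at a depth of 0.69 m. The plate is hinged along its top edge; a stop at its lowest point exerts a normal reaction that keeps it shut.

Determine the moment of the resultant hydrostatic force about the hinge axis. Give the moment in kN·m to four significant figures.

γ = ρg = 1000 × 9.81 = 9810 N/m³ = 9.81 kN/m³.
The centroid lies 3.82/2 = 1.91 m below the top edge, so the centroid depth is h_c = 0.69 + 1.91 = 2.6 m.
A = 3.66 × 3.82 = 13.9812 m².
Resultant F = γ·h_c·A = 9.81 × 2.6 × 13.9812 = 356.604 kN.
I_c = b·h³/12 = 3.66 × 3.82³/12 = 17.0016 m⁴.
Centre of pressure: y_p = y_c + I_c/(y_c·A) = 2.6 + 17.0016/(2.6 × 13.9812) = 2.6 + 0.467705 = 3.06771 m along the plane.
The resultant acts 1.91 + 0.467705 = 2.3777 m (along the plate) below the hinge at the top edge, so the moment about the hinge is M = F × 2.3777 = 356.604 × 2.3777 = 847.897 kN·m.

M ≈ 847.9 kN·m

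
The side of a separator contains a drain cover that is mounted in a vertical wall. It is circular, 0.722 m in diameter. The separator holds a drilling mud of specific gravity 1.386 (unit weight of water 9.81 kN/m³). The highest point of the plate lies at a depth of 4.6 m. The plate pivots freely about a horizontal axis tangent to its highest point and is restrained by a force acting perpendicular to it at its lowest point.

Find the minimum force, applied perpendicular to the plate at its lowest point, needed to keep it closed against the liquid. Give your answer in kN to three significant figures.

P ≈ 14.1 kN

γ = 1.386 × 9.81 = 13.59666 kN/m³.
The centroid is at the centre, 0.361 m below the top of the plate, so the centroid depth is h_c = 4.6 + 0.361 = 4.961 m.
A = π(0.361)² = 0.409415 m².
Resultant F = γ·h_c·A = 13.59666 × 4.961 × 0.409415 = 27.6163 kN.
I_c = πr⁴/4 = π × 0.361⁴/4 = 0.0133389 m⁴.
Centre of pressure: y_p = y_c + I_c/(y_c·A) = 4.961 + 0.0133389/(4.961 × 0.409415) = 4.961 + 0.0065673 = 4.96757 m along the plane.
The resultant acts 0.361 + 0.0065673 = 0.367567 m (along the plate) below the hinge at the top edge, so the moment about the hinge is M = F × 0.367567 = 27.6163 × 0.367567 = 10.1508 kN·m.
A normal force at the bottom, 0.722 m from the hinge, must supply this moment: P = 10.1508/0.722 = 14.0593 kN.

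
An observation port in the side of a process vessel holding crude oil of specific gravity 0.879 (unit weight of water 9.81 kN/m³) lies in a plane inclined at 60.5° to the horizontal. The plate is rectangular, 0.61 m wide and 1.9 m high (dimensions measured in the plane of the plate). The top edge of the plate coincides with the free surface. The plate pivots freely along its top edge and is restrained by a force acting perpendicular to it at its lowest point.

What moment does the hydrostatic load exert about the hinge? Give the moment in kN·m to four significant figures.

M ≈ 10.47 kN·m

γ = 0.879 × 9.81 = 8.62299 kN/m³.
Let θ = 60.5° be the plate's angle to the horizontal; measure y along the incline from where the plane meets the free surface. Vertical depth h = y·sinθ with sinθ = 0.870356.
The centroid lies 1.9/2 = 0.95 m below the top edge, so y_c = 0.95 m and h_c = 0.95 × 0.870356 = 0.826838 m.
A = 0.61 × 1.9 = 1.159 m².
Resultant F = γ·h_c·A = 8.62299 × 0.826838 × 1.159 = 8.26346 kN.
I_c = b·h³/12 = 0.61 × 1.9³/12 = 0.348666 m⁴.
Centre of pressure: y_p = y_c + I_c/(y_c·A) = 0.95 + 0.348666/(0.95 × 1.159) = 0.95 + 0.316667 = 1.26667 m along the plane.
The resultant acts 0.95 + 0.316667 = 1.26667 m (along the plate) below the hinge at the top edge, so the moment about the hinge is M = F × 1.26667 = 8.26346 × 1.26667 = 10.4671 kN·m.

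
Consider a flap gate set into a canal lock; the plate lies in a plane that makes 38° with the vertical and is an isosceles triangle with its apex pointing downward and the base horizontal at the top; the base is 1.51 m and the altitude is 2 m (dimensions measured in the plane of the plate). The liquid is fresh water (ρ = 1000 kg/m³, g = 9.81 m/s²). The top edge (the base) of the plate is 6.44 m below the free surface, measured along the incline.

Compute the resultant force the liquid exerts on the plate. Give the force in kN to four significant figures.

F ≈ 82.96 kN

γ = ρg = 1000 × 9.81 = 9810 N/m³ = 9.81 kN/m³.
The plate makes 38° with the vertical, i.e. θ = 90° − 38° = 52° to the horizontal. Measuring y along the incline from the free-surface line, vertical depth h = y·sinθ with sinθ = 0.788011.
With the apex down, the centroid sits h/3 = 2/3 = 0.666667 m below the base (the top edge), so y_c = 6.44 + 0.666667 = 7.10667 m and h_c = 7.10667 × 0.788011 = 5.60013 m.
A = ½ × 1.51 × 2 = 1.51 m².
Resultant F = γ·h_c·A = 9.81 × 5.60013 × 1.51 = 82.9553 kN.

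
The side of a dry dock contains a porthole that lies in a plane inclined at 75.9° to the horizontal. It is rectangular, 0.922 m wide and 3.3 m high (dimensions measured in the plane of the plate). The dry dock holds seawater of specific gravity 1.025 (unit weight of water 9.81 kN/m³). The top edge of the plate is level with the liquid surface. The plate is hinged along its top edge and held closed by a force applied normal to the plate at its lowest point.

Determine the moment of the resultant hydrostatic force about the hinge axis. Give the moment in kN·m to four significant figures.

γ = 1.025 × 9.81 = 10.05525 kN/m³.
Let θ = 75.9° be the plate's angle to the horizontal; measure y along the incline from where the plane meets the free surface. Vertical depth h = y·sinθ with sinθ = 0.969872.
The centroid lies 3.3/2 = 1.65 m below the top edge, so y_c = 1.65 m and h_c = 1.65 × 0.969872 = 1.60029 m.
A = 0.922 × 3.3 = 3.0426 m².
Resultant F = γ·h_c·A = 10.05525 × 1.60029 × 3.0426 = 48.9594 kN.
I_c = b·h³/12 = 0.922 × 3.3³/12 = 2.76116 m⁴.
Centre of pressure: y_p = y_c + I_c/(y_c·A) = 1.65 + 2.76116/(1.65 × 3.0426) = 1.65 + 0.55 = 2.2 m along the plane.
The resultant acts 1.65 + 0.55 = 2.2 m (along the plate) below the hinge at the top edge, so the moment about the hinge is M = F × 2.2 = 48.9594 × 2.2 = 107.711 kN·m.

M ≈ 107.7 kN·m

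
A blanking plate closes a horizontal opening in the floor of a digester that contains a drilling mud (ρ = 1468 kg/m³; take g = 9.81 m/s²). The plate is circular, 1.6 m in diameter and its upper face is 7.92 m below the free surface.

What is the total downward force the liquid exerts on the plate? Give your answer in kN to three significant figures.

γ = ρg = 1468 × 9.81 / 1000 = 14.40108 kN/m³.
The plate is horizontal, so pressure is uniform at p = γ·h = 14.40108 × 7.92 = 114.057 kN/m².
A = π(0.8)² = 2.01062 m².
F = p·A = 114.057 × 2.01062 = 229.325 kN.

F ≈ 229 kN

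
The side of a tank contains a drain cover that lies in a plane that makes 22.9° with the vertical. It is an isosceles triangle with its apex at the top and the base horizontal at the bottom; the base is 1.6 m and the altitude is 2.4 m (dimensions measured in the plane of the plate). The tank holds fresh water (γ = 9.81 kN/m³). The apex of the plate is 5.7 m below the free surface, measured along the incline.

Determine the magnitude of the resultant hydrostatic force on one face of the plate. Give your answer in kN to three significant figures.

F ≈ 127 kN

γ = 9.81 kN/m³.
The plate makes 22.9° with the vertical, i.e. θ = 90° − 22.9° = 67.1° to the horizontal. Measuring y along the incline from the free-surface line, vertical depth h = y·sinθ with sinθ = 0.921185.
With the apex up, the centroid sits 2h/3 = 2 × 2.4/3 = 1.6 m below the apex, so y_c = 5.7 + 1.6 = 7.3 m and h_c = 7.3 × 0.921185 = 6.72465 m.
A = ½ × 1.6 × 2.4 = 1.92 m².
Resultant F = γ·h_c·A = 9.81 × 6.72465 × 1.92 = 126.66 kN.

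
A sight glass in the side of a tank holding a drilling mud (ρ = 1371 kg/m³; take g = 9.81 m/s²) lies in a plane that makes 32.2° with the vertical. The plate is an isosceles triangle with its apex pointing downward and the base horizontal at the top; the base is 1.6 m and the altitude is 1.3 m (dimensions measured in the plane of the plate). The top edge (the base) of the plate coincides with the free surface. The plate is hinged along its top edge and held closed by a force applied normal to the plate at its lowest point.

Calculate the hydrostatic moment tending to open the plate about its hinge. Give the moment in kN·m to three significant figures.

γ = ρg = 1371 × 9.81 / 1000 = 13.44951 kN/m³.
The plate makes 32.2° with the vertical, i.e. θ = 90° − 32.2° = 57.8° to the horizontal. Measuring y along the incline from the free-surface line, vertical depth h = y·sinθ with sinθ = 0.846193.
With the apex down, the centroid sits h/3 = 1.3/3 = 0.433333 m below the base (the top edge), so y_c = 0.433333 m and h_c = 0.433333 × 0.846193 = 0.366683 m.
A = ½ × 1.6 × 1.3 = 1.04 m².
Resultant F = γ·h_c·A = 13.44951 × 0.366683 × 1.04 = 5.12897 kN.
I_c = b·h³/36 = 1.6 × 1.3³/36 = 0.0976444 m⁴.
Centre of pressure: y_p = y_c + I_c/(y_c·A) = 0.433333 + 0.0976444/(0.433333 × 1.04) = 0.433333 + 0.216667 = 0.65 m along the plane.
The resultant acts 0.433333 + 0.216667 = 0.65 m (along the plate) below the hinge at the top edge, so the moment about the hinge is M = F × 0.65 = 5.12897 × 0.65 = 3.33383 kN·m.

M ≈ 3.33 kN·m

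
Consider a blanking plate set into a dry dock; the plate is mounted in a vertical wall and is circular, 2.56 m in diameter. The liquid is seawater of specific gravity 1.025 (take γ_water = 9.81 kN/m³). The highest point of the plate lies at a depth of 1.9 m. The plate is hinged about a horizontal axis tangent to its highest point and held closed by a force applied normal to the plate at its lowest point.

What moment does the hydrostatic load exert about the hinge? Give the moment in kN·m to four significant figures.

γ = 1.025 × 9.81 = 10.05525 kN/m³.
The centroid is at the centre, 1.28 m below the top of the plate, so the centroid depth is h_c = 1.9 + 1.28 = 3.18 m.
A = π(1.28)² = 5.14719 m².
Resultant F = γ·h_c·A = 10.05525 × 3.18 × 5.14719 = 164.585 kN.
I_c = πr⁴/4 = π × 1.28⁴/4 = 2.10829 m⁴.
Centre of pressure: y_p = y_c + I_c/(y_c·A) = 3.18 + 2.10829/(3.18 × 5.14719) = 3.18 + 0.128805 = 3.3088 m along the plane.
The resultant acts 1.28 + 0.128805 = 1.40881 m (along the plate) below the hinge at the top edge, so the moment about the hinge is M = F × 1.40881 = 164.585 × 1.40881 = 231.869 kN·m.

M ≈ 231.9 kN·m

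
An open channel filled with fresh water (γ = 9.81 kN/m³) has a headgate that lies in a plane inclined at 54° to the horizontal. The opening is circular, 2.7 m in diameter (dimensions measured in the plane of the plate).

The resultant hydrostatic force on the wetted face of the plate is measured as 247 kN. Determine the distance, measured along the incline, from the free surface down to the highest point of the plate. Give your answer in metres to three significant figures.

γ = 9.81 kN/m³.
A = π(1.35)² = 5.72555 m².
From F = γ·h_c·A, the centroid depth is h_c = 247/(9.81 × 5.72555) = 4.39755 m.
Let θ = 54° be the plate's angle to the horizontal; measure y along the incline from where the plane meets the free surface. Vertical depth h = y·sinθ with sinθ = 0.809017.
Along the incline, y_c = h_c/sinθ = 4.39755/0.809017 = 5.43567 m.
The centroid is at the centre, 1.35 m below the top of the plate, so the highest point sits at y_top = 5.43567 − 1.35 = 4.08567 m along the incline.

y_top ≈ 4.09 m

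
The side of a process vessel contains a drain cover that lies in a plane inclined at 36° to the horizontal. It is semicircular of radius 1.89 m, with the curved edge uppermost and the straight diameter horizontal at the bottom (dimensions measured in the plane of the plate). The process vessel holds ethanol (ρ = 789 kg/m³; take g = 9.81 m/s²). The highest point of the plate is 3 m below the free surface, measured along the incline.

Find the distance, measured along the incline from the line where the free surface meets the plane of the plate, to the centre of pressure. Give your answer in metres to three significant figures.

y_p = 4.15 m

γ = ρg = 789 × 9.81 / 1000 = 7.74009 kN/m³.
Let θ = 36° be the plate's angle to the horizontal; measure y along the incline from where the plane meets the free surface. Vertical depth h = y·sinθ with sinθ = 0.587785.
The centroid lies 4r/(3π) = 0.802141 m above the diameter, so r − 4r/(3π) = 1.89 − 0.802141 = 1.08786 m below the topmost point, so y_c = 3 + 1.08786 = 4.08786 m and h_c = 4.08786 × 0.587785 = 2.40278 m.
A = πr²/2 = π × 1.89²/2 = 5.61104 m².
Resultant F = γ·h_c·A = 7.74009 × 2.40278 × 5.61104 = 104.353 kN.
I_c = (π/8 − 8/(9π))·r⁴ = 0.109757 × 1.89⁴ = 1.40049 m⁴.
Centre of pressure: y_p = y_c + I_c/(y_c·A) = 4.08786 + 1.40049/(4.08786 × 5.61104) = 4.08786 + 0.0610577 = 4.14892 m along the plane.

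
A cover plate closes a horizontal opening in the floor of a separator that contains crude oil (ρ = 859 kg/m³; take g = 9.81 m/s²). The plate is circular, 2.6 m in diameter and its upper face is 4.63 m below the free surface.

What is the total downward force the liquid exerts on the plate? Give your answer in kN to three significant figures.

γ = ρg = 859 × 9.81 / 1000 = 8.42679 kN/m³.
The plate is horizontal, so pressure is uniform at p = γ·h = 8.42679 × 4.63 = 39.016 kN/m².
A = π(1.3)² = 5.30929 m².
F = p·A = 39.016 × 5.30929 = 207.147 kN.

F ≈ 207 kN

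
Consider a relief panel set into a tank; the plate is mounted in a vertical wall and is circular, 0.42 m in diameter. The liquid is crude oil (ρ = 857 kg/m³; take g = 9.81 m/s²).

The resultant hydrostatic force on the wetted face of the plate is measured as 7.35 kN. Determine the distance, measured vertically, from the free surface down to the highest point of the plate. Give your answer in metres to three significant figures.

γ = ρg = 857 × 9.81 / 1000 = 8.40717 kN/m³.
A = π(0.21)² = 0.138544 m².
From F = γ·h_c·A, the centroid depth is h_c = 7.35/(8.40717 × 0.138544) = 6.3103 m.
The centroid is at the centre, 0.21 m below the top of the plate, so the highest point sits at h_top = 6.3103 − 0.21 = 6.1003 m below the surface.

d_top ≈ 6.10 m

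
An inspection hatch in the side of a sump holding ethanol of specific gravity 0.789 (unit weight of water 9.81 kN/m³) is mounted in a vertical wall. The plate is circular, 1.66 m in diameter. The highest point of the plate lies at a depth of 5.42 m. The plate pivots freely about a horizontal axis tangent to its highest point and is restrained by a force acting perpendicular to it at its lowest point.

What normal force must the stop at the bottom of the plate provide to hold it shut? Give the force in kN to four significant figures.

γ = 0.789 × 9.81 = 7.74009 kN/m³.
The centroid is at the centre, 0.83 m below the top of the plate, so the centroid depth is h_c = 5.42 + 0.83 = 6.25 m.
A = π(0.83)² = 2.16424 m².
Resultant F = γ·h_c·A = 7.74009 × 6.25 × 2.16424 = 104.696 kN.
I_c = πr⁴/4 = π × 0.83⁴/4 = 0.372737 m⁴.
Centre of pressure: y_p = y_c + I_c/(y_c·A) = 6.25 + 0.372737/(6.25 × 2.16424) = 6.25 + 0.0275561 = 6.27756 m along the plane.
The resultant acts 0.83 + 0.0275561 = 0.857556 m (along the plate) below the hinge at the top edge, so the moment about the hinge is M = F × 0.857556 = 104.696 × 0.857556 = 89.7827 kN·m.
A normal force at the bottom, 1.66 m from the hinge, must supply this moment: P = 89.7827/1.66 = 54.086 kN.

P ≈ 54.09 kN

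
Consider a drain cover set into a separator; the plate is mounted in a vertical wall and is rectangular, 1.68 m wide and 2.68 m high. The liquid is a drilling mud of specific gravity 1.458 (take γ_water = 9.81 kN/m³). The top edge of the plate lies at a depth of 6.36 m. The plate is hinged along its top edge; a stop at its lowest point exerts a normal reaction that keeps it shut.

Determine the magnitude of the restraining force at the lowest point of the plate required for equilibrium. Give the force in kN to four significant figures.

P ≈ 262.3 kN

γ = 1.458 × 9.81 = 14.30298 kN/m³.
The centroid lies 2.68/2 = 1.34 m below the top edge, so the centroid depth is h_c = 6.36 + 1.34 = 7.7 m.
A = 1.68 × 2.68 = 4.5024 m².
Resultant F = γ·h_c·A = 14.30298 × 7.7 × 4.5024 = 495.863 kN.
I_c = b·h³/12 = 1.68 × 2.68³/12 = 2.69484 m⁴.
Centre of pressure: y_p = y_c + I_c/(y_c·A) = 7.7 + 2.69484/(7.7 × 4.5024) = 7.7 + 0.0777317 = 7.77773 m along the plane.
The resultant acts 1.34 + 0.0777317 = 1.41773 m (along the plate) below the hinge at the top edge, so the moment about the hinge is M = F × 1.41773 = 495.863 × 1.41773 = 703 kN·m.
A normal force at the bottom, 2.68 m from the hinge, must supply this moment: P = 703/2.68 = 262.313 kN.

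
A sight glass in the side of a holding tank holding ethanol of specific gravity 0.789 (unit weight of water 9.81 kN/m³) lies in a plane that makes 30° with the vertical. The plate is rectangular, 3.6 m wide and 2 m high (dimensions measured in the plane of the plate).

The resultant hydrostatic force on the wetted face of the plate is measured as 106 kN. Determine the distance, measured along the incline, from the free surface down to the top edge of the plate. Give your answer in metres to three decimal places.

y_top ≈ 1.196 m

γ = 0.789 × 9.81 = 7.74009 kN/m³.
A = 3.6 × 2 = 7.2 m².
From F = γ·h_c·A, the centroid depth is h_c = 106/(7.74009 × 7.2) = 1.90207 m.
The plate makes 30° with the vertical, i.e. θ = 90° − 30° = 60° to the horizontal. Measuring y along the incline from the free-surface line, vertical depth h = y·sinθ with sinθ = 0.866025.
Along the incline, y_c = h_c/sinθ = 1.90207/0.866025 = 2.19632 m.
The centroid lies 2/2 = 1 m below the top edge, so the top edge sits at y_top = 2.19632 − 1 = 1.19632 m along the incline.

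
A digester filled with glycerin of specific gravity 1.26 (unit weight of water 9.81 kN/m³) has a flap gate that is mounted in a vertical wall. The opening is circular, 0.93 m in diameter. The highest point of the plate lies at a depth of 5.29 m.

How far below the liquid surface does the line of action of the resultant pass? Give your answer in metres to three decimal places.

γ = 1.26 × 9.81 = 12.3606 kN/m³.
The centroid is at the centre, 0.465 m below the top of the plate, so the centroid depth is h_c = 5.29 + 0.465 = 5.755 m.
A = π(0.465)² = 0.679291 m².
Resultant F = γ·h_c·A = 12.3606 × 5.755 × 0.679291 = 48.3215 kN.
I_c = πr⁴/4 = π × 0.465⁴/4 = 0.0367199 m⁴.
Centre of pressure: y_p = y_c + I_c/(y_c·A) = 5.755 + 0.0367199/(5.755 × 0.679291) = 5.755 + 0.00939291 = 5.76439 m along the plane.

h_p = 5.764 m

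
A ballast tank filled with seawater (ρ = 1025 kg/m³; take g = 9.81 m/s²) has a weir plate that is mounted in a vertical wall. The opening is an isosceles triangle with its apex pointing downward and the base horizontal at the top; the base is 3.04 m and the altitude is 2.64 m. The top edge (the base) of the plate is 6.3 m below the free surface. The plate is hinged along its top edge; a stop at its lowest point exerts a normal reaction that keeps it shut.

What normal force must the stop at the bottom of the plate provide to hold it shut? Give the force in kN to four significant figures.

γ = ρg = 1025 × 9.81 / 1000 = 10.05525 kN/m³.
With the apex down, the centroid sits h/3 = 2.64/3 = 0.88 m below the base (the top edge), so the centroid depth is h_c = 6.3 + 0.88 = 7.18 m.
A = ½ × 3.04 × 2.64 = 4.0128 m².
Resultant F = γ·h_c·A = 10.05525 × 7.18 × 4.0128 = 289.711 kN.
I_c = b·h³/36 = 3.04 × 2.64³/36 = 1.55376 m⁴.
Centre of pressure: y_p = y_c + I_c/(y_c·A) = 7.18 + 1.55376/(7.18 × 4.0128) = 7.18 + 0.0539277 = 7.23393 m along the plane.
The resultant acts 0.88 + 0.0539277 = 0.933928 m (along the plate) below the hinge at the top edge, so the moment about the hinge is M = F × 0.933928 = 289.711 × 0.933928 = 270.569 kN·m.
A normal force at the bottom, 2.64 m from the hinge, must supply this moment: P = 270.569/2.64 = 102.488 kN.

P ≈ 102.5 kN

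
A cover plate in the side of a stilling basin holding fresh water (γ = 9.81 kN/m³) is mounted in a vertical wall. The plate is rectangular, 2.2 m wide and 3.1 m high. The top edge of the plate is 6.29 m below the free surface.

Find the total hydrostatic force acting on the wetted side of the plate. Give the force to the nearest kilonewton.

F ≈ 525 kN

γ = 9.81 kN/m³.
The centroid lies 3.1/2 = 1.55 m below the top edge, so the centroid depth is h_c = 6.29 + 1.55 = 7.84 m.
A = 2.2 × 3.1 = 6.82 m².
Resultant F = γ·h_c·A = 9.81 × 7.84 × 6.82 = 524.529 kN.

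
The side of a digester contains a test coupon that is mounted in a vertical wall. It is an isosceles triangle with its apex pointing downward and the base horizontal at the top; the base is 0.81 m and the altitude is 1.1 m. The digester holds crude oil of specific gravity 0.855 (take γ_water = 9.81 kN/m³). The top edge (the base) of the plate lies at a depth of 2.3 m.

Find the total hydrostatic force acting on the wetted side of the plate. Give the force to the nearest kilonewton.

γ = 0.855 × 9.81 = 8.38755 kN/m³.
With the apex down, the centroid sits h/3 = 1.1/3 = 0.366667 m below the base (the top edge), so the centroid depth is h_c = 2.3 + 0.366667 = 2.66667 m.
A = ½ × 0.81 × 1.1 = 0.4455 m².
Resultant F = γ·h_c·A = 8.38755 × 2.66667 × 0.4455 = 9.96442 kN.

F ≈ 10 kN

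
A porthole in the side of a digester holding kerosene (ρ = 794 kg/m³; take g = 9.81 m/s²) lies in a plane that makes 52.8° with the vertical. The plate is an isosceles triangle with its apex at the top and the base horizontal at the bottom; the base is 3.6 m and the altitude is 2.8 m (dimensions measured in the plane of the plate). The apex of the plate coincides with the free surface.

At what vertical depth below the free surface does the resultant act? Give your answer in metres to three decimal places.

h_p = 1.270 m

γ = ρg = 794 × 9.81 / 1000 = 7.78914 kN/m³.
The plate makes 52.8° with the vertical, i.e. θ = 90° − 52.8° = 37.2° to the horizontal. Measuring y along the incline from the free-surface line, vertical depth h = y·sinθ with sinθ = 0.604599.
With the apex up, the centroid sits 2h/3 = 2 × 2.8/3 = 1.86667 m below the apex, so y_c = 1.86667 m and h_c = 1.86667 × 0.604599 = 1.12859 m.
A = ½ × 3.6 × 2.8 = 5.04 m².
Resultant F = γ·h_c·A = 7.78914 × 1.12859 × 5.04 = 44.3054 kN.
I_c = b·h³/36 = 3.6 × 2.8³/36 = 2.1952 m⁴.
Centre of pressure: y_p = y_c + I_c/(y_c·A) = 1.86667 + 2.1952/(1.86667 × 5.04) = 1.86667 + 0.233333 = 2.1 m along the plane.
Vertically, h_p = y_p·sinθ = 2.1 × 0.604599 = 1.26966 m.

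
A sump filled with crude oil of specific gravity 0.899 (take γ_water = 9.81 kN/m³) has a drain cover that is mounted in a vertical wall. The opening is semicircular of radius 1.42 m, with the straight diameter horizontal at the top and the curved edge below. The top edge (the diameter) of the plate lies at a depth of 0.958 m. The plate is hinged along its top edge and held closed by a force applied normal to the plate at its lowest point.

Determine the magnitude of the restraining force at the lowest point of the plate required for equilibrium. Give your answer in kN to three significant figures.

P ≈ 21.3 kN

γ = 0.899 × 9.81 = 8.81919 kN/m³.
The centroid of a semicircle lies 4r/(3π) = 0.602667 m from the diameter, here below the top edge, so the centroid depth is h_c = 0.958 + 0.602667 = 1.56067 m.
A = πr²/2 = π × 1.42²/2 = 3.16735 m².
Resultant F = γ·h_c·A = 8.81919 × 1.56067 × 3.16735 = 43.5949 kN.
I_c = (π/8 − 8/(9π))·r⁴ = 0.109757 × 1.42⁴ = 0.446258 m⁴.
Centre of pressure: y_p = y_c + I_c/(y_c·A) = 1.56067 + 0.446258/(1.56067 × 3.16735) = 1.56067 + 0.0902774 = 1.65095 m along the plane.
The resultant acts 0.602667 + 0.0902774 = 0.692944 m (along the plate) below the hinge at the top edge, so the moment about the hinge is M = F × 0.692944 = 43.5949 × 0.692944 = 30.2088 kN·m.
A normal force at the bottom, 1.42 m from the hinge, must supply this moment: P = 30.2088/1.42 = 21.2738 kN.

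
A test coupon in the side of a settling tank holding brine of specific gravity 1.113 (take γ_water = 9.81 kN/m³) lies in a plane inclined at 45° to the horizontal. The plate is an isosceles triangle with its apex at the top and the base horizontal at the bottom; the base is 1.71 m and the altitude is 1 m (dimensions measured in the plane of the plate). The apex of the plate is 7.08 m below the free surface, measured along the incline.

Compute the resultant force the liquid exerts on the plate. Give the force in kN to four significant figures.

F ≈ 51.14 kN

γ = 1.113 × 9.81 = 10.91853 kN/m³.
Let θ = 45° be the plate's angle to the horizontal; measure y along the incline from where the plane meets the free surface. Vertical depth h = y·sinθ with sinθ = 0.707107.
With the apex up, the centroid sits 2h/3 = 2 × 1/3 = 0.666667 m below the apex, so y_c = 7.08 + 0.666667 = 7.74667 m and h_c = 7.74667 × 0.707107 = 5.47772 m.
A = ½ × 1.71 × 1 = 0.855 m².
Resultant F = γ·h_c·A = 10.91853 × 5.47772 × 0.855 = 51.1364 kN.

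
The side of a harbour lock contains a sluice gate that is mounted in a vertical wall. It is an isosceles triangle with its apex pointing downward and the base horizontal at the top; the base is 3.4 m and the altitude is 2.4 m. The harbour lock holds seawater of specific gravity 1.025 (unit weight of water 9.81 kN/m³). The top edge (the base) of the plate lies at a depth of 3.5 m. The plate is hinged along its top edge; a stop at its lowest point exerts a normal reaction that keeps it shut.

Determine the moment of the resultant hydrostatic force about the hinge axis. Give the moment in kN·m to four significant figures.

γ = 1.025 × 9.81 = 10.05525 kN/m³.
With the apex down, the centroid sits h/3 = 2.4/3 = 0.8 m below the base (the top edge), so the centroid depth is h_c = 3.5 + 0.8 = 4.3 m.
A = ½ × 3.4 × 2.4 = 4.08 m².
Resultant F = γ·h_c·A = 10.05525 × 4.3 × 4.08 = 176.409 kN.
I_c = b·h³/36 = 3.4 × 2.4³/36 = 1.3056 m⁴.
Centre of pressure: y_p = y_c + I_c/(y_c·A) = 4.3 + 1.3056/(4.3 × 4.08) = 4.3 + 0.0744186 = 4.37442 m along the plane.
The resultant acts 0.8 + 0.0744186 = 0.874419 m (along the plate) below the hinge at the top edge, so the moment about the hinge is M = F × 0.874419 = 176.409 × 0.874419 = 154.255 kN·m.

M ≈ 154.3 kN·m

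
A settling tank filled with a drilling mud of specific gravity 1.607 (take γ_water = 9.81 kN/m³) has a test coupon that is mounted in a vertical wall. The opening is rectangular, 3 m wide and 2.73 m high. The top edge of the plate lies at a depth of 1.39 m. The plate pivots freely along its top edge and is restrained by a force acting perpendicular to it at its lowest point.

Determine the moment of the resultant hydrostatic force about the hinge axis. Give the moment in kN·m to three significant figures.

M ≈ 566 kN·m

γ = 1.607 × 9.81 = 15.76467 kN/m³.
The centroid lies 2.73/2 = 1.365 m below the top edge, so the centroid depth is h_c = 1.39 + 1.365 = 2.755 m.
A = 3 × 2.73 = 8.19 m².
Resultant F = γ·h_c·A = 15.76467 × 2.755 × 8.19 = 355.705 kN.
I_c = b·h³/12 = 3 × 2.73³/12 = 5.0866 m⁴.
Centre of pressure: y_p = y_c + I_c/(y_c·A) = 2.755 + 5.0866/(2.755 × 8.19) = 2.755 + 0.225435 = 2.98043 m along the plane.
The resultant acts 1.365 + 0.225435 = 1.59044 m (along the plate) below the hinge at the top edge, so the moment about the hinge is M = F × 1.59044 = 355.705 × 1.59044 = 565.727 kN·m.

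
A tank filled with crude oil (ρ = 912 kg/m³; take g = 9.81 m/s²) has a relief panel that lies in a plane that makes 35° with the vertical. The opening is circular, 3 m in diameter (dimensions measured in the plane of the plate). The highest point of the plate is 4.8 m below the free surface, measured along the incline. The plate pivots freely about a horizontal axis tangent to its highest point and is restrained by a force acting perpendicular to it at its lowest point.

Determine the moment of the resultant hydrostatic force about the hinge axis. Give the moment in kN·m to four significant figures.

M ≈ 518.7 kN·m

γ = ρg = 912 × 9.81 / 1000 = 8.94672 kN/m³.
The plate makes 35° with the vertical, i.e. θ = 90° − 35° = 55° to the horizontal. Measuring y along the incline from the free-surface line, vertical depth h = y·sinθ with sinθ = 0.819152.
The centroid is at the centre, 1.5 m below the top of the plate, so y_c = 4.8 + 1.5 = 6.3 m and h_c = 6.3 × 0.819152 = 5.16066 m.
A = π(1.5)² = 7.06858 m².
Resultant F = γ·h_c·A = 8.94672 × 5.16066 × 7.06858 = 326.363 kN.
I_c = πr⁴/4 = π × 1.5⁴/4 = 3.97608 m⁴.
Centre of pressure: y_p = y_c + I_c/(y_c·A) = 6.3 + 3.97608/(6.3 × 7.06858) = 6.3 + 0.0892858 = 6.38929 m along the plane.
The resultant acts 1.5 + 0.0892858 = 1.58929 m (along the plate) below the hinge at the top edge, so the moment about the hinge is M = F × 1.58929 = 326.363 × 1.58929 = 518.685 kN·m.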